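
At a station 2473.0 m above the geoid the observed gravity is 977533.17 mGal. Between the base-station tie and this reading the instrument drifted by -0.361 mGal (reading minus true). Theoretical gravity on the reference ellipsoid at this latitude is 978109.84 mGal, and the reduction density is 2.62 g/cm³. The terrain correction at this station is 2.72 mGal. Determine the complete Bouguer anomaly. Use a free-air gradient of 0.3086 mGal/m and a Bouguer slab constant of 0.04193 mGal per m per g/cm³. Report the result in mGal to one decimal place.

Drift-corrected reading = 977533.17 − (-0.361) = 977533.531 mGal
Free-air correction = 0.3086 × 2473.0 = 763.17 mGal
Free-air anomaly = 977533.531 − 978109.84 + (763.17) = 186.861 mGal
Bouguer slab correction = 0.04193 × 2.62 × 2473.0 = 271.68 mGal
Simple Bouguer anomaly = 186.861 − (271.68) = -84.819 mGal
Complete Bouguer anomaly = -84.819 + 2.72 = -82.099 mGal

-82.1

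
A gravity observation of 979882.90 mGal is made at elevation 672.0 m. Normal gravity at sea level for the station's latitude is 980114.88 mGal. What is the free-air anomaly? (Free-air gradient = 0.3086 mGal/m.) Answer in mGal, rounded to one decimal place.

-24.6

Free-air correction = 0.3086 × 672.0 = 207.38 mGal
Free-air anomaly = 979882.90 − 980114.88 + (207.38) = -24.60 mGal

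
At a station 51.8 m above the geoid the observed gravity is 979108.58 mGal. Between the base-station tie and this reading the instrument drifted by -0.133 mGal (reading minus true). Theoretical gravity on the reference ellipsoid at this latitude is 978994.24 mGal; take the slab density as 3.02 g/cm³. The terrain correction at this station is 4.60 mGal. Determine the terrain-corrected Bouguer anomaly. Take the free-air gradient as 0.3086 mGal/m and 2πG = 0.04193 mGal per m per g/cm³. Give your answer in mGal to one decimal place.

Drift-corrected reading = 979108.58 − (-0.133) = 979108.713 mGal
Free-air correction = 0.3086 × 51.8 = 15.99 mGal
Free-air anomaly = 979108.713 − 978994.24 + (15.99) = 130.463 mGal
Bouguer slab correction = 0.04193 × 3.02 × 51.8 = 6.56 mGal
Simple Bouguer anomaly = 130.463 − (6.56) = 123.903 mGal
Complete Bouguer anomaly = 123.903 + 4.60 = 128.503 mGal

128.5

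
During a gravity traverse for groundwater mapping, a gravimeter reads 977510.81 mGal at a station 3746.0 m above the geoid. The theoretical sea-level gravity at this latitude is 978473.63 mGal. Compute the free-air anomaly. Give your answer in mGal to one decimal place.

193.2

Free-air correction = 0.3086 × 3746.0 = 1156.02 mGal
Free-air anomaly = 977510.81 − 978473.63 + (1156.02) = 193.20 mGal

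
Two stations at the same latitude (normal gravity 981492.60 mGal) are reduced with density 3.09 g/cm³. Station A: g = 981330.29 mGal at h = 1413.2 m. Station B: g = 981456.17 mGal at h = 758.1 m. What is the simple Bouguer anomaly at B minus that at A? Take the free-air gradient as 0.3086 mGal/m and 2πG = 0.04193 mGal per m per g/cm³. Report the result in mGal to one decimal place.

Δg_SB(A) = 981330.29 − 981492.60 + 0.3086×1413.2 − 0.04193×3.09×1413.2 = 90.70 mGal
Δg_SB(B) = 981456.17 − 981492.60 + 0.3086×758.1 − 0.04193×3.09×758.1 = 99.30 mGal
Difference = 99.30 − (90.70) = 8.60 mGal

8.6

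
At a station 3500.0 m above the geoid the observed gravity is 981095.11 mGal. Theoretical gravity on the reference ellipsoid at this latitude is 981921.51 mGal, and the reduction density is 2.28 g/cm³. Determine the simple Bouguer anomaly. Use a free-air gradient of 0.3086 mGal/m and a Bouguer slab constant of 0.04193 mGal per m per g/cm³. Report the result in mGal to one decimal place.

-80.9

Free-air correction = 0.3086 × 3500.0 = 1080.10 mGal
Free-air anomaly = 981095.11 − 981921.51 + (1080.10) = 253.70 mGal
Bouguer slab correction = 0.04193 × 2.28 × 3500.0 = 334.60 mGal
Simple Bouguer anomaly = 253.70 − (334.60) = -80.90 mGal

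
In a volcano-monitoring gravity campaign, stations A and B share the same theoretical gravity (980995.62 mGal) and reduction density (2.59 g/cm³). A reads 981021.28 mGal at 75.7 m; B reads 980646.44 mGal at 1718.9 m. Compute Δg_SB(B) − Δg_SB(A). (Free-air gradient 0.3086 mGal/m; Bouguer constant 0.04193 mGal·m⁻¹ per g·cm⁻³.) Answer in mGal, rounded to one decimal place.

-46.2

Δg_SB(A) = 981021.28 − 980995.62 + 0.3086×75.7 − 0.04193×2.59×75.7 = 40.80 mGal
Δg_SB(B) = 980646.44 − 980995.62 + 0.3086×1718.9 − 0.04193×2.59×1718.9 = -5.40 mGal
Difference = -5.40 − (40.80) = -46.20 mGal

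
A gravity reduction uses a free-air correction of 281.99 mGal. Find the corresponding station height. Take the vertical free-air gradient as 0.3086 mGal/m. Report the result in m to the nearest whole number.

h = 281.99 / 0.3086 = 913.77 m

914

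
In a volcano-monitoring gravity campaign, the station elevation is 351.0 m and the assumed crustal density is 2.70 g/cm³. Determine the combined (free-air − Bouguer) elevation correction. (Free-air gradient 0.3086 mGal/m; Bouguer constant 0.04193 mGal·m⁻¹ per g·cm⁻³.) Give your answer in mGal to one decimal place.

68.6

Combined gradient = 0.3086 − 0.04193 × 2.70 = 0.1953890 mGal/m
Combined elevation correction = 0.1953890 × 351.0 = 68.6 mGal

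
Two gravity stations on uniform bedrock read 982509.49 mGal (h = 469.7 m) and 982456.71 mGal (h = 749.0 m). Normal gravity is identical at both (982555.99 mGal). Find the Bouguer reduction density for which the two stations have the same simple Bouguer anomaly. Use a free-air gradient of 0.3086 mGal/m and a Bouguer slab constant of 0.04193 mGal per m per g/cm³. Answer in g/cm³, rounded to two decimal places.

Δg_obs = 982456.71 − 982509.49 = -52.78 mGal over Δh = 749.0 − 469.7 = 279.3 m
Equal Bouguer anomalies ⇒ Δg_obs + (0.3086 − 0.04193ρ)·Δh = 0
0.3086 − 0.04193ρ = −Δg_obs/Δh = 0.18897
ρ = (0.3086 − 0.18897) / 0.04193 = 2.85 g/cm³

2.85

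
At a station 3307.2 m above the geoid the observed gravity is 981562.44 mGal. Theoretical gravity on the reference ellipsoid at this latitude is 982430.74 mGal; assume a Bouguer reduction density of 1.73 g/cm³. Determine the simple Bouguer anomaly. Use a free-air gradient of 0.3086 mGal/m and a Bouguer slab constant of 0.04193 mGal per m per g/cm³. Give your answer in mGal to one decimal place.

Free-air correction = 0.3086 × 3307.2 = 1020.60 mGal
Free-air anomaly = 981562.44 − 982430.74 + (1020.60) = 152.30 mGal
Bouguer slab correction = 0.04193 × 1.73 × 3307.2 = 239.90 mGal
Simple Bouguer anomaly = 152.30 − (239.90) = -87.60 mGal

-87.6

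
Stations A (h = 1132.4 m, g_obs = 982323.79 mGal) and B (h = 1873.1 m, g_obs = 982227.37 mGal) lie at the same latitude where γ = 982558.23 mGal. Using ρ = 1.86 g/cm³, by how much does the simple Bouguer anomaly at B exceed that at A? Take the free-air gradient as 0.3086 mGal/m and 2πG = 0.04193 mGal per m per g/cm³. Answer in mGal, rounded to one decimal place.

74.4

Δg_SB(A) = 982323.79 − 982558.23 + 0.3086×1132.4 − 0.04193×1.86×1132.4 = 26.70 mGal
Δg_SB(B) = 982227.37 − 982558.23 + 0.3086×1873.1 − 0.04193×1.86×1873.1 = 101.10 mGal
Difference = 101.10 − (26.70) = 74.40 mGal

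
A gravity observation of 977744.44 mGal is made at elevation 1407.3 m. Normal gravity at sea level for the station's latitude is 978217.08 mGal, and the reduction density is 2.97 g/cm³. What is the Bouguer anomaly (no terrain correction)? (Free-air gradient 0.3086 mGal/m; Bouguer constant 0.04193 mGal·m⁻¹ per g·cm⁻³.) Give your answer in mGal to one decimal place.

-213.6

Free-air correction = 0.3086 × 1407.3 = 434.29 mGal
Free-air anomaly = 977744.44 − 978217.08 + (434.29) = -38.35 mGal
Bouguer slab correction = 0.04193 × 2.97 × 1407.3 = 175.25 mGal
Simple Bouguer anomaly = -38.35 − (175.25) = -213.60 mGal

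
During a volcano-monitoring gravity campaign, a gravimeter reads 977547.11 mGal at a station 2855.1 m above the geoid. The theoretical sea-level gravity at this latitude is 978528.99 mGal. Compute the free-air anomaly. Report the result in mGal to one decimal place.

-100.8

Free-air correction = 0.3086 × 2855.1 = 881.08 mGal
Free-air anomaly = 977547.11 − 978528.99 + (881.08) = -100.80 mGal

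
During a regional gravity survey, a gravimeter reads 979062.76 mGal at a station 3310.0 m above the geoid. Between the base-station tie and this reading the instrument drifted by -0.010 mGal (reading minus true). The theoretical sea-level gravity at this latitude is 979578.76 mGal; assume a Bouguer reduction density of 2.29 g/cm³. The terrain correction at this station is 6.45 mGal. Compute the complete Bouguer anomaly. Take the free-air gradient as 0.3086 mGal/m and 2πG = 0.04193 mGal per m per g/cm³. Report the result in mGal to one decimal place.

Drift-corrected reading = 979062.76 − (-0.010) = 979062.770 mGal
Free-air correction = 0.3086 × 3310.0 = 1021.47 mGal
Free-air anomaly = 979062.770 − 979578.76 + (1021.47) = 505.480 mGal
Bouguer slab correction = 0.04193 × 2.29 × 3310.0 = 317.83 mGal
Simple Bouguer anomaly = 505.480 − (317.83) = 187.650 mGal
Complete Bouguer anomaly = 187.650 + 6.45 = 194.100 mGal

194.1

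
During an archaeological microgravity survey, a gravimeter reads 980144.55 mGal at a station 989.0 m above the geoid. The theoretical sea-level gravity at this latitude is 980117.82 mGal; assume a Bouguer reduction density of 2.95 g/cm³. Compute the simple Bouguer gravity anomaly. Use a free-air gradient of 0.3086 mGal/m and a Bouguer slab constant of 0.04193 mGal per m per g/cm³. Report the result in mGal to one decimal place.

209.6

Free-air correction = 0.3086 × 989.0 = 305.21 mGal
Free-air anomaly = 980144.55 − 980117.82 + (305.21) = 331.94 mGal
Bouguer slab correction = 0.04193 × 2.95 × 989.0 = 122.33 mGal
Simple Bouguer anomaly = 331.94 − (122.33) = 209.61 mGal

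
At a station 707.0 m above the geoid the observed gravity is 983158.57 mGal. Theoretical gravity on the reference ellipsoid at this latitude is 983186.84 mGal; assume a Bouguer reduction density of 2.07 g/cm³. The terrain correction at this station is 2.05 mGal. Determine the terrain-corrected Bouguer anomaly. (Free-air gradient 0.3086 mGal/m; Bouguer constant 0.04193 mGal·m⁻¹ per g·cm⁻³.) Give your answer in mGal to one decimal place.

Free-air correction = 0.3086 × 707.0 = 218.18 mGal
Free-air anomaly = 983158.57 − 983186.84 + (218.18) = 189.91 mGal
Bouguer slab correction = 0.04193 × 2.07 × 707.0 = 61.36 mGal
Simple Bouguer anomaly = 189.91 − (61.36) = 128.55 mGal
Complete Bouguer anomaly = 128.55 + 2.05 = 130.60 mGal

130.6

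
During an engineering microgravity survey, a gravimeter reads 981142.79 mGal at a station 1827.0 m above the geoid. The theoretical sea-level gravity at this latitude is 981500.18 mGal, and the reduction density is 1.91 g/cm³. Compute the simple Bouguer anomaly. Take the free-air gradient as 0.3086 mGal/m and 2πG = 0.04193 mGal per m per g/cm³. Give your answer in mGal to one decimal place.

60.1

Free-air correction = 0.3086 × 1827.0 = 563.81 mGal
Free-air anomaly = 981142.79 − 981500.18 + (563.81) = 206.42 mGal
Bouguer slab correction = 0.04193 × 1.91 × 1827.0 = 146.32 mGal
Simple Bouguer anomaly = 206.42 − (146.32) = 60.10 mGal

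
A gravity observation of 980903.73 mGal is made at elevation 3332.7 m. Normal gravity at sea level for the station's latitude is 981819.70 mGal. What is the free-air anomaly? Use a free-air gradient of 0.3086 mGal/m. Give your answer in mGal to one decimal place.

112.5

Free-air correction = 0.3086 × 3332.7 = 1028.47 mGal
Free-air anomaly = 980903.73 − 981819.70 + (1028.47) = 112.50 mGal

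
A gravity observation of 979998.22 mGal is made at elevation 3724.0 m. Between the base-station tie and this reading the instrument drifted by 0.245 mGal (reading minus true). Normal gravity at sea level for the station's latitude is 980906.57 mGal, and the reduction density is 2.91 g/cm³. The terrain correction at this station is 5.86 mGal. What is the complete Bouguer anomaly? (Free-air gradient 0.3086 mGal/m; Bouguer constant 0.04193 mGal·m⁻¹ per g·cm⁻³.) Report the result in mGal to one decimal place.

-207.9

Drift-corrected reading = 979998.22 − (0.245) = 979997.975 mGal
Free-air correction = 0.3086 × 3724.0 = 1149.23 mGal
Free-air anomaly = 979997.975 − 980906.57 + (1149.23) = 240.635 mGal
Bouguer slab correction = 0.04193 × 2.91 × 3724.0 = 454.39 mGal
Simple Bouguer anomaly = 240.635 − (454.39) = -213.755 mGal
Complete Bouguer anomaly = -213.755 + 5.86 = -207.895 mGal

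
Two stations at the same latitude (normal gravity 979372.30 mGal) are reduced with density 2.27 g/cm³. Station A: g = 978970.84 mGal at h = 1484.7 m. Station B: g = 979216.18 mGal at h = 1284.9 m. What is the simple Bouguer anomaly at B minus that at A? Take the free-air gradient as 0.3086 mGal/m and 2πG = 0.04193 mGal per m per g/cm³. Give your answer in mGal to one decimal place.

202.7

Δg_SB(A) = 978970.84 − 979372.30 + 0.3086×1484.7 − 0.04193×2.27×1484.7 = -84.60 mGal
Δg_SB(B) = 979216.18 − 979372.30 + 0.3086×1284.9 − 0.04193×2.27×1284.9 = 118.10 mGal
Difference = 118.10 − (-84.60) = 202.70 mGal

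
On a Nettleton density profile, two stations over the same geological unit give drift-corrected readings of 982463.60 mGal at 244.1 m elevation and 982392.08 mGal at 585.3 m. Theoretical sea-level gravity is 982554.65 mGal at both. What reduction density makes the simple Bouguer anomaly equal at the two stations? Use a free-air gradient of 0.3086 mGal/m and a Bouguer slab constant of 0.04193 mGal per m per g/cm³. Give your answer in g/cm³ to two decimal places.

2.36

Δg_obs = 982392.08 − 982463.60 = -71.52 mGal over Δh = 585.3 − 244.1 = 341.2 m
Equal Bouguer anomalies ⇒ Δg_obs + (0.3086 − 0.04193ρ)·Δh = 0
0.3086 − 0.04193ρ = −Δg_obs/Δh = 0.20961
ρ = (0.3086 − 0.20961) / 0.04193 = 2.36 g/cm³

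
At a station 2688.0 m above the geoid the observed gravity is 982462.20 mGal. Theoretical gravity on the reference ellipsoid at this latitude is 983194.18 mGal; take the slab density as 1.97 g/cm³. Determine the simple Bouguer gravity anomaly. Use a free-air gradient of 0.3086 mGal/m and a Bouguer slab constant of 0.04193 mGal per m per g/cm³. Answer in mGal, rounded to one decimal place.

-124.5

Free-air correction = 0.3086 × 2688.0 = 829.52 mGal
Free-air anomaly = 982462.20 − 983194.18 + (829.52) = 97.54 mGal
Bouguer slab correction = 0.04193 × 1.97 × 2688.0 = 222.03 mGal
Simple Bouguer anomaly = 97.54 − (222.03) = -124.49 mGal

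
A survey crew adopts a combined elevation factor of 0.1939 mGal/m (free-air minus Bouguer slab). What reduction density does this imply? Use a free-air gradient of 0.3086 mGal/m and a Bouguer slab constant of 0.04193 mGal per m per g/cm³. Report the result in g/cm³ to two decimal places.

0.1939 = 0.3086 − 0.04193 × ρ
ρ = (0.3086 − 0.1939) / 0.04193 = 2.74 g/cm³

2.74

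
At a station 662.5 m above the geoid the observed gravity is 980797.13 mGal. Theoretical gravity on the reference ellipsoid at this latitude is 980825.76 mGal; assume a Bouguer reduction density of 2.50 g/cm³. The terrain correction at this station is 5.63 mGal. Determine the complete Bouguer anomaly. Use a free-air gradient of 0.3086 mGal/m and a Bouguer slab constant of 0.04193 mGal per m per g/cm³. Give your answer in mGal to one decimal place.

112.0

Free-air correction = 0.3086 × 662.5 = 204.45 mGal
Free-air anomaly = 980797.13 − 980825.76 + (204.45) = 175.82 mGal
Bouguer slab correction = 0.04193 × 2.50 × 662.5 = 69.45 mGal
Simple Bouguer anomaly = 175.82 − (69.45) = 106.37 mGal
Complete Bouguer anomaly = 106.37 + 5.63 = 112.00 mGal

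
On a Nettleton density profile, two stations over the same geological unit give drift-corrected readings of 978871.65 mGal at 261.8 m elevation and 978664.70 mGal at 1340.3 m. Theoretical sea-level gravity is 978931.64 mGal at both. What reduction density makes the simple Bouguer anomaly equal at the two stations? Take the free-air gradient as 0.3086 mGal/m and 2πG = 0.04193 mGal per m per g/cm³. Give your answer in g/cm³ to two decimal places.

2.78

Δg_obs = 978664.70 − 978871.65 = -206.95 mGal over Δh = 1340.3 − 261.8 = 1078.5 m
Equal Bouguer anomalies ⇒ Δg_obs + (0.3086 − 0.04193ρ)·Δh = 0
0.3086 − 0.04193ρ = −Δg_obs/Δh = 0.19189
ρ = (0.3086 − 0.19189) / 0.04193 = 2.78 g/cm³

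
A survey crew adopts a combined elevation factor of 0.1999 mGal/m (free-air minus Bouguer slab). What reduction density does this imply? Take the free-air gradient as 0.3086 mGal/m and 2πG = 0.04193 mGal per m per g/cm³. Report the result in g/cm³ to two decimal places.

0.1999 = 0.3086 − 0.04193 × ρ
ρ = (0.3086 − 0.1999) / 0.04193 = 2.59 g/cm³

2.59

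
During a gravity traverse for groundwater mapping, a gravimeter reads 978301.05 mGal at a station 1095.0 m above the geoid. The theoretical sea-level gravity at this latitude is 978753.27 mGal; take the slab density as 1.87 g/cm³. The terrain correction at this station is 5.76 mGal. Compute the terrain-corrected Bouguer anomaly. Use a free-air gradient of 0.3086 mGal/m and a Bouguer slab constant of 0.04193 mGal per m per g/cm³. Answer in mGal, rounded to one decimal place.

-194.4

Free-air correction = 0.3086 × 1095.0 = 337.92 mGal
Free-air anomaly = 978301.05 − 978753.27 + (337.92) = -114.30 mGal
Bouguer slab correction = 0.04193 × 1.87 × 1095.0 = 85.86 mGal
Simple Bouguer anomaly = -114.30 − (85.86) = -200.16 mGal
Complete Bouguer anomaly = -200.16 + 5.76 = -194.40 mGal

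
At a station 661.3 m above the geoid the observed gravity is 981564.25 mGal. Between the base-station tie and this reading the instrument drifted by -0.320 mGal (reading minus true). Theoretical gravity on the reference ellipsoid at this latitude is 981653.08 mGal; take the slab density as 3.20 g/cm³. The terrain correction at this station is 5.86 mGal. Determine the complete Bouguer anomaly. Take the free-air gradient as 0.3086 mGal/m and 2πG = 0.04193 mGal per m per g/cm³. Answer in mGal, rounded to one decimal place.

Drift-corrected reading = 981564.25 − (-0.320) = 981564.570 mGal
Free-air correction = 0.3086 × 661.3 = 204.08 mGal
Free-air anomaly = 981564.570 − 981653.08 + (204.08) = 115.570 mGal
Bouguer slab correction = 0.04193 × 3.20 × 661.3 = 88.73 mGal
Simple Bouguer anomaly = 115.570 − (88.73) = 26.840 mGal
Complete Bouguer anomaly = 26.840 + 5.86 = 32.700 mGal

32.7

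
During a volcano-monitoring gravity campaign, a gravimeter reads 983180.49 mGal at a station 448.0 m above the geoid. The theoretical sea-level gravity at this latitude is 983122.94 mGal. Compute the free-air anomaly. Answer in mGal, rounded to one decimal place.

Free-air correction = 0.3086 × 448.0 = 138.25 mGal
Free-air anomaly = 983180.49 − 983122.94 + (138.25) = 195.80 mGal

195.8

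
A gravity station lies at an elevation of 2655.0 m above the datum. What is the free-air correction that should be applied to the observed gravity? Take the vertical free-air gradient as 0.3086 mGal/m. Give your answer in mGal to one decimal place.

819.3

Free-air correction = 0.3086 × 2655.0 = 819.3 mGal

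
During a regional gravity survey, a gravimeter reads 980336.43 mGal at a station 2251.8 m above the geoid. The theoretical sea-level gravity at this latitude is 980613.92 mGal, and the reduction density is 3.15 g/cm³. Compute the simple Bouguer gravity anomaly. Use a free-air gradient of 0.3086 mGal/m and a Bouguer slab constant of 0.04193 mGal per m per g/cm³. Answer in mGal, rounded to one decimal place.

Free-air correction = 0.3086 × 2251.8 = 694.91 mGal
Free-air anomaly = 980336.43 − 980613.92 + (694.91) = 417.42 mGal
Bouguer slab correction = 0.04193 × 3.15 × 2251.8 = 297.42 mGal
Simple Bouguer anomaly = 417.42 − (297.42) = 120.00 mGal

120.0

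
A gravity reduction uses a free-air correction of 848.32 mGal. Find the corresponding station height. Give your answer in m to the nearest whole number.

h = 848.32 / 0.3086 = 2748.93 m

2749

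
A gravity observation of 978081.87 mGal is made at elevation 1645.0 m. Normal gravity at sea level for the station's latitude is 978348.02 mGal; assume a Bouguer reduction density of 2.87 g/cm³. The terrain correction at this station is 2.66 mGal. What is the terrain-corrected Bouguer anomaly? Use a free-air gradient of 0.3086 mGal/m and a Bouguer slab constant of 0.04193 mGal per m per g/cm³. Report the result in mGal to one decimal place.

Free-air correction = 0.3086 × 1645.0 = 507.65 mGal
Free-air anomaly = 978081.87 − 978348.02 + (507.65) = 241.50 mGal
Bouguer slab correction = 0.04193 × 2.87 × 1645.0 = 197.96 mGal
Simple Bouguer anomaly = 241.50 − (197.96) = 43.54 mGal
Complete Bouguer anomaly = 43.54 + 2.66 = 46.20 mGal

46.2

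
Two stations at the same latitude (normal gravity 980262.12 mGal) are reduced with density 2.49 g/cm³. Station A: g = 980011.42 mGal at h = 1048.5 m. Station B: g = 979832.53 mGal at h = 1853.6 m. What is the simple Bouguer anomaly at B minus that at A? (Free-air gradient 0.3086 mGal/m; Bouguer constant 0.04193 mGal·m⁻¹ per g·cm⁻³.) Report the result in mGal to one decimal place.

-14.5

Δg_SB(A) = 980011.42 − 980262.12 + 0.3086×1048.5 − 0.04193×2.49×1048.5 = -36.60 mGal
Δg_SB(B) = 979832.53 − 980262.12 + 0.3086×1853.6 − 0.04193×2.49×1853.6 = -51.10 mGal
Difference = -51.10 − (-36.60) = -14.50 mGal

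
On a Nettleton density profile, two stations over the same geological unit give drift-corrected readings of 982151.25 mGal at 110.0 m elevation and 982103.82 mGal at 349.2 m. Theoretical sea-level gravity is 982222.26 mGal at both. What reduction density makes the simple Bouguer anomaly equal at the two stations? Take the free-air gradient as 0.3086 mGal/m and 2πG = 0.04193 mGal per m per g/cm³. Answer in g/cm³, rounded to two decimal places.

2.63

Δg_obs = 982103.82 − 982151.25 = -47.43 mGal over Δh = 349.2 − 110.0 = 239.2 m
Equal Bouguer anomalies ⇒ Δg_obs + (0.3086 − 0.04193ρ)·Δh = 0
0.3086 − 0.04193ρ = −Δg_obs/Δh = 0.19829
ρ = (0.3086 − 0.19829) / 0.04193 = 2.63 g/cm³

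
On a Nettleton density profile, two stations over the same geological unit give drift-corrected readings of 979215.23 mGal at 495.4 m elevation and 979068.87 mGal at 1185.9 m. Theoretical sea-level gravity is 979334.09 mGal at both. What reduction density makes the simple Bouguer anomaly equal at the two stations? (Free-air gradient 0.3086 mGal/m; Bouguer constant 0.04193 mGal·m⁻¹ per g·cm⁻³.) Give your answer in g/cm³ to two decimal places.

2.30

Δg_obs = 979068.87 − 979215.23 = -146.36 mGal over Δh = 1185.9 − 495.4 = 690.5 m
Equal Bouguer anomalies ⇒ Δg_obs + (0.3086 − 0.04193ρ)·Δh = 0
0.3086 − 0.04193ρ = −Δg_obs/Δh = 0.21196
ρ = (0.3086 − 0.21196) / 0.04193 = 2.30 g/cm³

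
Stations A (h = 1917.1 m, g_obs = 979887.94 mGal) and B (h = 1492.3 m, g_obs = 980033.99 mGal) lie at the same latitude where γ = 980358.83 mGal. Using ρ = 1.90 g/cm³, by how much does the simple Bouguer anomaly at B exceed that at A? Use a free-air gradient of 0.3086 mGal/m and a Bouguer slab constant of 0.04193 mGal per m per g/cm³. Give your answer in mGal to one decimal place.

Δg_SB(A) = 979887.94 − 980358.83 + 0.3086×1917.1 − 0.04193×1.90×1917.1 = -32.00 mGal
Δg_SB(B) = 980033.99 − 980358.83 + 0.3086×1492.3 − 0.04193×1.90×1492.3 = 16.80 mGal
Difference = 16.80 − (-32.00) = 48.80 mGal

48.8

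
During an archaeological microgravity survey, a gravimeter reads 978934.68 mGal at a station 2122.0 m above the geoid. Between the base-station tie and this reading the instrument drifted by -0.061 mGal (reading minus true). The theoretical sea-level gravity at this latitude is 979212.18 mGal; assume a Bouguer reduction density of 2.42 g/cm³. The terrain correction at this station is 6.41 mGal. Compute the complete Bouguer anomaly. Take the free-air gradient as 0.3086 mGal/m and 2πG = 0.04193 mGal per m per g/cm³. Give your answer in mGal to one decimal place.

168.5

Drift-corrected reading = 978934.68 − (-0.061) = 978934.741 mGal
Free-air correction = 0.3086 × 2122.0 = 654.85 mGal
Free-air anomaly = 978934.741 − 979212.18 + (654.85) = 377.411 mGal
Bouguer slab correction = 0.04193 × 2.42 × 2122.0 = 215.32 mGal
Simple Bouguer anomaly = 377.411 − (215.32) = 162.091 mGal
Complete Bouguer anomaly = 162.091 + 6.41 = 168.501 mGal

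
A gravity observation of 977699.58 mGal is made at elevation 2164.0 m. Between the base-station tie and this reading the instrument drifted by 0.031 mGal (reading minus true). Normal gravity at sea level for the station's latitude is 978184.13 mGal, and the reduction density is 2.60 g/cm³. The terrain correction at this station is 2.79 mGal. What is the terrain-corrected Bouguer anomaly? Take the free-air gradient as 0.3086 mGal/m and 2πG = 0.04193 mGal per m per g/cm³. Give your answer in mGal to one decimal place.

-49.9

Drift-corrected reading = 977699.58 − (0.031) = 977699.549 mGal
Free-air correction = 0.3086 × 2164.0 = 667.81 mGal
Free-air anomaly = 977699.549 − 978184.13 + (667.81) = 183.229 mGal
Bouguer slab correction = 0.04193 × 2.60 × 2164.0 = 235.91 mGal
Simple Bouguer anomaly = 183.229 − (235.91) = -52.681 mGal
Complete Bouguer anomaly = -52.681 + 2.79 = -49.891 mGal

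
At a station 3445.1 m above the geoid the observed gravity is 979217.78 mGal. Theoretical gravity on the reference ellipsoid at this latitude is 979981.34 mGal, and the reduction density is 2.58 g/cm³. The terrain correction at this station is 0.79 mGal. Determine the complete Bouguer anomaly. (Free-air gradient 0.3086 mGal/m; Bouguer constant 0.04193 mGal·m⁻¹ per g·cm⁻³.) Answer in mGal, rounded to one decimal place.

Free-air correction = 0.3086 × 3445.1 = 1063.16 mGal
Free-air anomaly = 979217.78 − 979981.34 + (1063.16) = 299.60 mGal
Bouguer slab correction = 0.04193 × 2.58 × 3445.1 = 372.69 mGal
Simple Bouguer anomaly = 299.60 − (372.69) = -73.09 mGal
Complete Bouguer anomaly = -73.09 + 0.79 = -72.30 mGal

-72.3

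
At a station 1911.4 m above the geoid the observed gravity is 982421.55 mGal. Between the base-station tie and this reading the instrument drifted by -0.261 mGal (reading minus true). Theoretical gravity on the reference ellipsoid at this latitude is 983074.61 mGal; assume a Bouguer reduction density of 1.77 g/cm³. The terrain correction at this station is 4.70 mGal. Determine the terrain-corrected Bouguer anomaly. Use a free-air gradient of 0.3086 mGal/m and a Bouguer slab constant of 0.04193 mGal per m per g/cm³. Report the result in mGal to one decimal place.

-200.1

Drift-corrected reading = 982421.55 − (-0.261) = 982421.811 mGal
Free-air correction = 0.3086 × 1911.4 = 589.86 mGal
Free-air anomaly = 982421.811 − 983074.61 + (589.86) = -62.939 mGal
Bouguer slab correction = 0.04193 × 1.77 × 1911.4 = 141.86 mGal
Simple Bouguer anomaly = -62.939 − (141.86) = -204.799 mGal
Complete Bouguer anomaly = -204.799 + 4.70 = -200.099 mGal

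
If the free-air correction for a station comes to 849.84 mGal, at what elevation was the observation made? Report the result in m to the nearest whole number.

h = 849.84 / 0.3086 = 2753.86 m

2754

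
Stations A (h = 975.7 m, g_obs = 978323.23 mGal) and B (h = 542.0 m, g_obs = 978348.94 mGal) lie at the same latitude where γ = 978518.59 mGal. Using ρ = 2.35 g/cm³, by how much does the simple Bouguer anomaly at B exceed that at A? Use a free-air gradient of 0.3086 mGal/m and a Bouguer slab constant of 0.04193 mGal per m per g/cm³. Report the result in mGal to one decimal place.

Δg_SB(A) = 978323.23 − 978518.59 + 0.3086×975.7 − 0.04193×2.35×975.7 = 9.60 mGal
Δg_SB(B) = 978348.94 − 978518.59 + 0.3086×542.0 − 0.04193×2.35×542.0 = -55.80 mGal
Difference = -55.80 − (9.60) = -65.40 mGal

-65.4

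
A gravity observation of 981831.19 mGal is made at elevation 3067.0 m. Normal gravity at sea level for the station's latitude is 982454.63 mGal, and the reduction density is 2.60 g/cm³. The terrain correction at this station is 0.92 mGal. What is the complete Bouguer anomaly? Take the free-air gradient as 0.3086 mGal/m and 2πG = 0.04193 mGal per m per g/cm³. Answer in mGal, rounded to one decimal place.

-10.4

Free-air correction = 0.3086 × 3067.0 = 946.48 mGal
Free-air anomaly = 981831.19 − 982454.63 + (946.48) = 323.04 mGal
Bouguer slab correction = 0.04193 × 2.60 × 3067.0 = 334.36 mGal
Simple Bouguer anomaly = 323.04 − (334.36) = -11.32 mGal
Complete Bouguer anomaly = -11.32 + 0.92 = -10.40 mGal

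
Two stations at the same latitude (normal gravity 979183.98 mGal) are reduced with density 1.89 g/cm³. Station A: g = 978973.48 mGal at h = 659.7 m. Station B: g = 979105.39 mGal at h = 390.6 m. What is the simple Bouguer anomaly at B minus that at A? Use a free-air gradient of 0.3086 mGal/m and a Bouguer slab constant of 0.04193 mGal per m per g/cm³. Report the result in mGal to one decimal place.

70.2

Δg_SB(A) = 978973.48 − 979183.98 + 0.3086×659.7 − 0.04193×1.89×659.7 = -59.20 mGal
Δg_SB(B) = 979105.39 − 979183.98 + 0.3086×390.6 − 0.04193×1.89×390.6 = 11.00 mGal
Difference = 11.00 − (-59.20) = 70.20 mGal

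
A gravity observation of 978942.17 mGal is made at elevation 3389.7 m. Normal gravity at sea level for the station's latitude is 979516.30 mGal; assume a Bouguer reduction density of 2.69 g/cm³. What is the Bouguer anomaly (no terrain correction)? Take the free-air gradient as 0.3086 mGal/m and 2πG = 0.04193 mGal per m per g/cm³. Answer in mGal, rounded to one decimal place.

Free-air correction = 0.3086 × 3389.7 = 1046.06 mGal
Free-air anomaly = 978942.17 − 979516.30 + (1046.06) = 471.93 mGal
Bouguer slab correction = 0.04193 × 2.69 × 3389.7 = 382.33 mGal
Simple Bouguer anomaly = 471.93 − (382.33) = 89.60 mGal

89.6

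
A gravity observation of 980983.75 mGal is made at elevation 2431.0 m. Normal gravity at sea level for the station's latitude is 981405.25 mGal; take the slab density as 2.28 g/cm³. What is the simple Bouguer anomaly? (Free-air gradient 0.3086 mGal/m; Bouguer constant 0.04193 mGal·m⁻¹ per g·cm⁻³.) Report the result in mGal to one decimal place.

Free-air correction = 0.3086 × 2431.0 = 750.21 mGal
Free-air anomaly = 980983.75 − 981405.25 + (750.21) = 328.71 mGal
Bouguer slab correction = 0.04193 × 2.28 × 2431.0 = 232.40 mGal
Simple Bouguer anomaly = 328.71 − (232.40) = 96.31 mGal

96.3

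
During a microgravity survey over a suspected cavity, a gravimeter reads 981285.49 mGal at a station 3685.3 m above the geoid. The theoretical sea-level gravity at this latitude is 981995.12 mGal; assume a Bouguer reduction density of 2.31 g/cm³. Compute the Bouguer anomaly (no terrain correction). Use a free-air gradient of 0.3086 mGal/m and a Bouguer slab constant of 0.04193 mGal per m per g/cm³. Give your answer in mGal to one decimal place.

70.7

Free-air correction = 0.3086 × 3685.3 = 1137.28 mGal
Free-air anomaly = 981285.49 − 981995.12 + (1137.28) = 427.65 mGal
Bouguer slab correction = 0.04193 × 2.31 × 3685.3 = 356.95 mGal
Simple Bouguer anomaly = 427.65 − (356.95) = 70.70 mGal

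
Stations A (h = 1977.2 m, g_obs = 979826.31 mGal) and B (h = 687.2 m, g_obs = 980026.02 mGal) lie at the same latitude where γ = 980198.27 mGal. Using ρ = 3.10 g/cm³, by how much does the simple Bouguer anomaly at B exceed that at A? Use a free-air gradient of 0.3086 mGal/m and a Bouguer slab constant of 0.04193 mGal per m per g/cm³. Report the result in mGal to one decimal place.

-30.7

Δg_SB(A) = 979826.31 − 980198.27 + 0.3086×1977.2 − 0.04193×3.10×1977.2 = -18.80 mGal
Δg_SB(B) = 980026.02 − 980198.27 + 0.3086×687.2 − 0.04193×3.10×687.2 = -49.50 mGal
Difference = -49.50 − (-18.80) = -30.70 mGal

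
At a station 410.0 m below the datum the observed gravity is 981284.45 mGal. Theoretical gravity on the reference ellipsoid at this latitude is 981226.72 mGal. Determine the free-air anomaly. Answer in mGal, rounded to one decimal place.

Free-air correction = 0.3086 × -410.0 = -126.53 mGal
Free-air anomaly = 981284.45 − 981226.72 + (-126.53) = -68.80 mGal

-68.8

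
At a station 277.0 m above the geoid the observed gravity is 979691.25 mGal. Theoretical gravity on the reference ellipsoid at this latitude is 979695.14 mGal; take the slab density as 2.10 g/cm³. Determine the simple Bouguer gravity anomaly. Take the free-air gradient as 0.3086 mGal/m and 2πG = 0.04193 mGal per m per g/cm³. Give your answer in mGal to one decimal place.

57.2

Free-air correction = 0.3086 × 277.0 = 85.48 mGal
Free-air anomaly = 979691.25 − 979695.14 + (85.48) = 81.59 mGal
Bouguer slab correction = 0.04193 × 2.10 × 277.0 = 24.39 mGal
Simple Bouguer anomaly = 81.59 − (24.39) = 57.20 mGal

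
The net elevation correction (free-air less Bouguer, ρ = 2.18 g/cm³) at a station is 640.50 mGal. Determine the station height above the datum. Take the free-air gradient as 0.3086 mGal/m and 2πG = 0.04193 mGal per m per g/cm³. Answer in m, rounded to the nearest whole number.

Combined gradient = 0.3086 − 0.04193 × 2.18 = 0.2171926 mGal/m
h = 640.50 / 0.2171926 = 2949.00 m

2949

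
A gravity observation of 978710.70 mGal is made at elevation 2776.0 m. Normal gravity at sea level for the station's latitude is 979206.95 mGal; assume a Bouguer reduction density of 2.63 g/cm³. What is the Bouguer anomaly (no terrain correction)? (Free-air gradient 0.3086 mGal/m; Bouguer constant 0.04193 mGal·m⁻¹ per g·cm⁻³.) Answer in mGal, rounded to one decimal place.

54.3

Free-air correction = 0.3086 × 2776.0 = 856.67 mGal
Free-air anomaly = 978710.70 − 979206.95 + (856.67) = 360.42 mGal
Bouguer slab correction = 0.04193 × 2.63 × 2776.0 = 306.13 mGal
Simple Bouguer anomaly = 360.42 − (306.13) = 54.29 mGal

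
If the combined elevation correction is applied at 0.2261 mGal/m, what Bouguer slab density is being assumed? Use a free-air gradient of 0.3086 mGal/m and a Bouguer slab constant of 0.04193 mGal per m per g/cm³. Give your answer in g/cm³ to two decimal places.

1.97

0.2261 = 0.3086 − 0.04193 × ρ
ρ = (0.3086 − 0.2261) / 0.04193 = 1.97 g/cm³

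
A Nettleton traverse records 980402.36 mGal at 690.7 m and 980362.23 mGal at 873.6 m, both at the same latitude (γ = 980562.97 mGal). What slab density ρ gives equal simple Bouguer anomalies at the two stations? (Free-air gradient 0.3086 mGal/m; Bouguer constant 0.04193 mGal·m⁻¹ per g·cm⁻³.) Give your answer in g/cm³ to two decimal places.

Δg_obs = 980362.23 − 980402.36 = -40.13 mGal over Δh = 873.6 − 690.7 = 182.9 m
Equal Bouguer anomalies ⇒ Δg_obs + (0.3086 − 0.04193ρ)·Δh = 0
0.3086 − 0.04193ρ = −Δg_obs/Δh = 0.21941
ρ = (0.3086 − 0.21941) / 0.04193 = 2.13 g/cm³

2.13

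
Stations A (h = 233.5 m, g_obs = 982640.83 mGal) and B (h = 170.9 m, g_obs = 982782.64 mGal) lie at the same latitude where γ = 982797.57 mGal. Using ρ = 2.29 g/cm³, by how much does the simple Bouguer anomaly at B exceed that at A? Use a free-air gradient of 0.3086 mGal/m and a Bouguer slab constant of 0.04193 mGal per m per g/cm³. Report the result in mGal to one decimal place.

128.5

Δg_SB(A) = 982640.83 − 982797.57 + 0.3086×233.5 − 0.04193×2.29×233.5 = -107.10 mGal
Δg_SB(B) = 982782.64 − 982797.57 + 0.3086×170.9 − 0.04193×2.29×170.9 = 21.40 mGal
Difference = 21.40 − (-107.10) = 128.50 mGal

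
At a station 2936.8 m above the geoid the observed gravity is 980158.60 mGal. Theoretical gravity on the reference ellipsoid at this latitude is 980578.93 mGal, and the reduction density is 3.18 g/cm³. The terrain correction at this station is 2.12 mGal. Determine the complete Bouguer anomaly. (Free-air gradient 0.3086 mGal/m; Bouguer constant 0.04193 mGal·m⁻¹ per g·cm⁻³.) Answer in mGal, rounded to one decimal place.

96.5

Free-air correction = 0.3086 × 2936.8 = 906.30 mGal
Free-air anomaly = 980158.60 − 980578.93 + (906.30) = 485.97 mGal
Bouguer slab correction = 0.04193 × 3.18 × 2936.8 = 391.59 mGal
Simple Bouguer anomaly = 485.97 − (391.59) = 94.38 mGal
Complete Bouguer anomaly = 94.38 + 2.12 = 96.50 mGal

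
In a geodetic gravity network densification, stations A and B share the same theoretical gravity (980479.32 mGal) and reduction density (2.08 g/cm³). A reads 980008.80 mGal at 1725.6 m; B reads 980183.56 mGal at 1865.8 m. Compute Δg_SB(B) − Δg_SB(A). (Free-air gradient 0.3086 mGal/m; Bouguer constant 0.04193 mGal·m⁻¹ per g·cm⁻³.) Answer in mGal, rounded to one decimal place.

Δg_SB(A) = 980008.80 − 980479.32 + 0.3086×1725.6 − 0.04193×2.08×1725.6 = -88.50 mGal
Δg_SB(B) = 980183.56 − 980479.32 + 0.3086×1865.8 − 0.04193×2.08×1865.8 = 117.30 mGal
Difference = 117.30 − (-88.50) = 205.80 mGal

205.8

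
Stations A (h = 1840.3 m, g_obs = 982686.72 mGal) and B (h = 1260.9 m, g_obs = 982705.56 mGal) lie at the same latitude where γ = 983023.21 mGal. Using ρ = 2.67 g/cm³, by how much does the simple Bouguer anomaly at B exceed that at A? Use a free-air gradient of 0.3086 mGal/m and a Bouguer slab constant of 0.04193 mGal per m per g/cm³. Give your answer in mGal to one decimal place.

Δg_SB(A) = 982686.72 − 983023.21 + 0.3086×1840.3 − 0.04193×2.67×1840.3 = 25.40 mGal
Δg_SB(B) = 982705.56 − 983023.21 + 0.3086×1260.9 − 0.04193×2.67×1260.9 = -69.70 mGal
Difference = -69.70 − (25.40) = -95.10 mGal

-95.1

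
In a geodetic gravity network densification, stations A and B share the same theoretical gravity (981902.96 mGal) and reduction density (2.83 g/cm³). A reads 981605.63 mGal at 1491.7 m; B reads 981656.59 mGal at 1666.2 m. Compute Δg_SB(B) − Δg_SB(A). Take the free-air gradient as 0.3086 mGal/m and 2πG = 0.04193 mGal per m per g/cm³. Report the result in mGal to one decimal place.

84.1

Δg_SB(A) = 981605.63 − 981902.96 + 0.3086×1491.7 − 0.04193×2.83×1491.7 = -14.00 mGal
Δg_SB(B) = 981656.59 − 981902.96 + 0.3086×1666.2 − 0.04193×2.83×1666.2 = 70.10 mGal
Difference = 70.10 − (-14.00) = 84.10 mGal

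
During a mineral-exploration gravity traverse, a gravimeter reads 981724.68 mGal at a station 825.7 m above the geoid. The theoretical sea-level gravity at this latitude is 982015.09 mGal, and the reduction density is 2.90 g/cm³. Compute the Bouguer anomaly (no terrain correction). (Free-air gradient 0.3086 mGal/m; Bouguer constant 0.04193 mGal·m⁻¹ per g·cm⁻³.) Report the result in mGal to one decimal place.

-136.0

Free-air correction = 0.3086 × 825.7 = 254.81 mGal
Free-air anomaly = 981724.68 − 982015.09 + (254.81) = -35.60 mGal
Bouguer slab correction = 0.04193 × 2.90 × 825.7 = 100.40 mGal
Simple Bouguer anomaly = -35.60 − (100.40) = -136.00 mGal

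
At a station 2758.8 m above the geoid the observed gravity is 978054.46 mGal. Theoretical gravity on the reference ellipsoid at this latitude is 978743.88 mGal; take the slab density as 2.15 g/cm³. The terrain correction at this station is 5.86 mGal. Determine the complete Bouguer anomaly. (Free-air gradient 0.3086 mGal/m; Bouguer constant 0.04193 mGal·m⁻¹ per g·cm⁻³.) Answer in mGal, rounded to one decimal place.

-80.9

Free-air correction = 0.3086 × 2758.8 = 851.37 mGal
Free-air anomaly = 978054.46 − 978743.88 + (851.37) = 161.95 mGal
Bouguer slab correction = 0.04193 × 2.15 × 2758.8 = 248.70 mGal
Simple Bouguer anomaly = 161.95 − (248.70) = -86.75 mGal
Complete Bouguer anomaly = -86.75 + 5.86 = -80.89 mGal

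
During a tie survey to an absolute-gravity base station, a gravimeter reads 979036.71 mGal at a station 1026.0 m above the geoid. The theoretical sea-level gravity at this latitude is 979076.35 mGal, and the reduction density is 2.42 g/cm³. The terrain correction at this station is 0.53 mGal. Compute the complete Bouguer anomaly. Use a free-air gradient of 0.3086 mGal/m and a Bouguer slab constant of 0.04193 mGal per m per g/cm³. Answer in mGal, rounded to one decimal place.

173.4

Free-air correction = 0.3086 × 1026.0 = 316.62 mGal
Free-air anomaly = 979036.71 − 979076.35 + (316.62) = 276.98 mGal
Bouguer slab correction = 0.04193 × 2.42 × 1026.0 = 104.11 mGal
Simple Bouguer anomaly = 276.98 − (104.11) = 172.87 mGal
Complete Bouguer anomaly = 172.87 + 0.53 = 173.40 mGal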